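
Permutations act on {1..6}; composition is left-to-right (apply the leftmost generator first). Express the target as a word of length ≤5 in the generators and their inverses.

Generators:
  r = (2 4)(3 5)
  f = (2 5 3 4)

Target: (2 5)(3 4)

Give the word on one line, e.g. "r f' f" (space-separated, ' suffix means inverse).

  after r: (2 4)(3 5)
  after f: (4 5)
  after f: (2 5)(3 4)

r f f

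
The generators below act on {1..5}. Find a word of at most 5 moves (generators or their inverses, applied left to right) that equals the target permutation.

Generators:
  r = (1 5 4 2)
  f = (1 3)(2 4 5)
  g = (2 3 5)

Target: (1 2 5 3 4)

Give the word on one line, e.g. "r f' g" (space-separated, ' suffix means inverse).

  after f: (1 3)(2 4 5)
  after r: (1 3 5)
  after f: (2 4 5 3)
  after r': (1 2 5 3 4)

f r f r'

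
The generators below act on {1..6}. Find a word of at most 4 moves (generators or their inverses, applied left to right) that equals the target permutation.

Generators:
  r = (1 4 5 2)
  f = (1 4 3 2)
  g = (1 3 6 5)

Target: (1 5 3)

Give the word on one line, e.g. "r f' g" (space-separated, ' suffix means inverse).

  after r: (1 4 5 2)
  after r: (1 5)(2 4)
  after f: (1 5 4)(2 3)
  after f: (1 5 3)

r r f f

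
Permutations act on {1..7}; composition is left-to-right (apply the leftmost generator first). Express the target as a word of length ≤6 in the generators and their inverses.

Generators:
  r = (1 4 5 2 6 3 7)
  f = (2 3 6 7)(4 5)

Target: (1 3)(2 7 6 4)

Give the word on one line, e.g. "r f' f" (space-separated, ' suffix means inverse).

r' r' r' f r'

  after r': (1 7 3 6 2 5 4)
  after r': (1 3 2 4 7 6 5)
  after r': (1 6 4 3 5 7 2)
  after f: (1 7 3 4 6 5 2)
  after r': (1 3)(2 7 6 4)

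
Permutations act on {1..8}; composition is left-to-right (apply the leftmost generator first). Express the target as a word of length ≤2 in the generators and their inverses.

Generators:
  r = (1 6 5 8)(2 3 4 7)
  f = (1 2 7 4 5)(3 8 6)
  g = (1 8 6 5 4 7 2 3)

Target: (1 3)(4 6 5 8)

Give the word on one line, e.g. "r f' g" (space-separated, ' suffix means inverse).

r' f'

  after r': (1 8 5 6)(2 7 4 3)
  after f': (1 3)(4 6 5 8)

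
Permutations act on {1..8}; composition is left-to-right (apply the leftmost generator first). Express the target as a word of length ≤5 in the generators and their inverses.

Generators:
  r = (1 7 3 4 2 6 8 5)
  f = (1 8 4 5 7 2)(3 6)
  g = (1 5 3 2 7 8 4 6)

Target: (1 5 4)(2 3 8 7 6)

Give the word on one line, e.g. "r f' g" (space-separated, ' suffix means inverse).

  after g': (1 6 4 8 7 2 3 5)
  after f: (1 3 7)(2 6 5 8)
  after r': (1 7 5 6 8 4 3)
  after r': (2 4 7 8 3 5)
  after r': (1 5 4)(2 3 8 7 6)

g' f r' r' r'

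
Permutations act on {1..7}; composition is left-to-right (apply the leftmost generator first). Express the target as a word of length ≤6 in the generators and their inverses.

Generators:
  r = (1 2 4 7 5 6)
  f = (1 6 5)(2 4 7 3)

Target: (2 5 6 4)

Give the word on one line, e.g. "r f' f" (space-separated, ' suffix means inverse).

r f r r f

  after r: (1 2 4 7 5 6)
  after f: (1 4 3 2 7)
  after r: (1 7 2 5 6)(3 4)
  after r: (1 5)(2 6)(3 7 4)
  after f: (2 5 6 4)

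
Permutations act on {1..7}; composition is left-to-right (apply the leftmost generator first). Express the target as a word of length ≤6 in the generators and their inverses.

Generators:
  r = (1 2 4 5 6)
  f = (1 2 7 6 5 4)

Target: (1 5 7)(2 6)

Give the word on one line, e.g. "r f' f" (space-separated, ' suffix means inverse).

  after r: (1 2 4 5 6)
  after r: (1 4 6 2 5)
  after r: (1 5 2 6 4)
  after f: (1 4 2 5 7 6)
  after r: (1 5 7)(2 6)

r r r f r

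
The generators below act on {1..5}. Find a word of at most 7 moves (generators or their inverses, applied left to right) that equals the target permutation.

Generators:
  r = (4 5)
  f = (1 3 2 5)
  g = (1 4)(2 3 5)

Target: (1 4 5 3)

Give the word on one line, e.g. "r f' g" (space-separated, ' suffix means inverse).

  after r: (4 5)
  after f: (1 3 2 5 4)
  after g': (1 2 3 5)
  after f: (1 5 3)
  after r: (1 4 5 3)

r f g' f r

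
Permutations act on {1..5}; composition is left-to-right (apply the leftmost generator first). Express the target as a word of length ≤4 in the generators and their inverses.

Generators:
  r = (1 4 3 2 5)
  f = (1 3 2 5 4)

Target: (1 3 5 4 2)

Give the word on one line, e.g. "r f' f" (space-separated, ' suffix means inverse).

  after r: (1 4 3 2 5)
  after r: (1 3 5 4 2)

r r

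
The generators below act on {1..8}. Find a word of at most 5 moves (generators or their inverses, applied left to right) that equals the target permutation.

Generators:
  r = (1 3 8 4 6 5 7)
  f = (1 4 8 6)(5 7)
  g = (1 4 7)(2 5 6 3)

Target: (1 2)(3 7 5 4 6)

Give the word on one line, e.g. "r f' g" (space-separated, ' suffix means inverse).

  after f: (1 4 8 6)(5 7)
  after r: (1 6 3 8 5)
  after r: (1 5 3 4 6 8 7)
  after g': (1 2 3)(4 5 6 8)
  after r': (1 2)(3 7 5 4 6)

f r r g' r'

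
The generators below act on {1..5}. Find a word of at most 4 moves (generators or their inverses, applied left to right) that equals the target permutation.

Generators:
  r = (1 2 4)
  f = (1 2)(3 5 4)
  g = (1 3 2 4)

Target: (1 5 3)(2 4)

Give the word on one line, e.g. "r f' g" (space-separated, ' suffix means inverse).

r' f' r

  after r': (1 4 2)
  after f': (1 5 3 4)
  after r: (1 5 3)(2 4)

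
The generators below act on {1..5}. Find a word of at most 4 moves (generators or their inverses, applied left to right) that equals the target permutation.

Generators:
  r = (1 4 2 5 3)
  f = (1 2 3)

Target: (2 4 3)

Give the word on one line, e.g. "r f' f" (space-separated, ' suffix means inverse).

  after r: (1 4 2 5 3)
  after r: (1 2 3 4 5)
  after f: (1 3 4 5 2)
  after r: (2 4 3)

r r f r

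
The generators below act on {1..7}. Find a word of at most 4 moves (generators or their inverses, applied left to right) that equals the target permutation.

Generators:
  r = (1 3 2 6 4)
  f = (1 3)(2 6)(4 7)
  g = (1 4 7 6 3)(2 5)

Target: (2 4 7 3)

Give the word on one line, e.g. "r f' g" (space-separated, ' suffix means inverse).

  after r': (1 4 6 2 3)
  after g': (2 6 5)(4 7)
  after g': (1 3 6 2 7)
  after f': (2 4 7 3)

r' g' g' f'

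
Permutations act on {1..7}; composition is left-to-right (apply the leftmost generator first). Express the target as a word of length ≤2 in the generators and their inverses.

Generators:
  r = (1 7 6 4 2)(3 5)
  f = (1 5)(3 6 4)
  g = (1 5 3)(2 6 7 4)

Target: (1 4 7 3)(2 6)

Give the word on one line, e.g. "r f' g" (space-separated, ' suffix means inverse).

g' f'

  after g': (1 3 5)(2 4 7 6)
  after f': (1 4 7 3)(2 6)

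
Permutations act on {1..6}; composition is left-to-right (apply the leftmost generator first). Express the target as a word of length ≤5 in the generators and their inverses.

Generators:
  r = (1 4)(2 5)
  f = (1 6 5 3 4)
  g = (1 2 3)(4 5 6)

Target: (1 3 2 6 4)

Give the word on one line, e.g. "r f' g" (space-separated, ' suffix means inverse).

  after g: (1 2 3)(4 5 6)
  after f': (1 2 5)(3 4 6)
  after g: (1 3 5 2 6)
  after r: (1 3 2 6 4)

g f' g r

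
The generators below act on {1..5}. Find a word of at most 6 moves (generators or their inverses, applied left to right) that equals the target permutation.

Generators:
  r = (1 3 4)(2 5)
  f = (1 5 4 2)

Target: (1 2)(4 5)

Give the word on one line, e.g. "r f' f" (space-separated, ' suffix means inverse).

  after f: (1 5 4 2)
  after r': (1 2 4 5 3)
  after r': (1 5)(2 3 4)
  after r': (1 2)(4 5)

f r' r' r'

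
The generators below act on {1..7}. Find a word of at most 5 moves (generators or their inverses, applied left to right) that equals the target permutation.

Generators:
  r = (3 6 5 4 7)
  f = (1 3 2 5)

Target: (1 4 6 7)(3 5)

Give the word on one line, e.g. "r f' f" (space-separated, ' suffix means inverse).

  after f: (1 3 2 5)
  after r': (1 7 4 5)(2 6 3)
  after r': (1 4 6 7 5)(2 3)
  after f: (1 4 6 7)(3 5)

f r' r' f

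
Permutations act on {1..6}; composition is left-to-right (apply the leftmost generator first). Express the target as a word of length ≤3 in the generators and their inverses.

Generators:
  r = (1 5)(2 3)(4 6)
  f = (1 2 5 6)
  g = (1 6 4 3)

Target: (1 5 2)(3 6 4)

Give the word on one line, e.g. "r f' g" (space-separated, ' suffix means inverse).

g f'

  after g: (1 6 4 3)
  after f': (1 5 2)(3 6 4)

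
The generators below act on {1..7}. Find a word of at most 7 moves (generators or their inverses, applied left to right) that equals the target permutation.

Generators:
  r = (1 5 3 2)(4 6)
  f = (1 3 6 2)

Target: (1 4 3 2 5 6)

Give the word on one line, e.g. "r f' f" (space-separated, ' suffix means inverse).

r' f' r f' f'

  after r': (1 2 3 5)(4 6)
  after f': (1 6 4 3 5 2)
  after r: (1 4 2 5)
  after f': (1 4 6 3)(2 5)
  after f': (1 4 3 2 5 6)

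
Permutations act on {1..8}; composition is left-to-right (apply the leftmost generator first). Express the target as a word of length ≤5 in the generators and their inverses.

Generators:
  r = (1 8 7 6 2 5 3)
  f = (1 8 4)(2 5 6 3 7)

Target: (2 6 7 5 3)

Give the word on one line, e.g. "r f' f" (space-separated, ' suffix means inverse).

  after f': (1 4 8)(2 7 3 6 5)
  after f': (1 8 4)(2 3 5 7 6)
  after f': (2 6 7 5 3)

f' f' f'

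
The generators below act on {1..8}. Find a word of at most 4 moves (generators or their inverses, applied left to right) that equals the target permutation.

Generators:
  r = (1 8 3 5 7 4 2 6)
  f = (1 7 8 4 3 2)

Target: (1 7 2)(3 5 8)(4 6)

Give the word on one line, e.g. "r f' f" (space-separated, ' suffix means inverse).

  after f': (1 2 3 4 8 7)
  after r': (1 4)(2 8 5 3 7 6)
  after r': (1 7 2)(3 5 8)(4 6)

f' r' r'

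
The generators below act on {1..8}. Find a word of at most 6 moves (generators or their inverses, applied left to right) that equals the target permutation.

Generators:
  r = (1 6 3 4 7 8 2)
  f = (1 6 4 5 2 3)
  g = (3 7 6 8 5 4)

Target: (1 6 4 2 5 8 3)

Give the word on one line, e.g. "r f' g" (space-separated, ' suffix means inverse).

g' r f' g' f

  after g': (3 4 5 8 6 7)
  after r: (1 6 8 3 7 4 5 2)
  after f': (2 3 7 6 8)
  after g': (2 4 5 8)
  after f: (1 6 4 2 5 8 3)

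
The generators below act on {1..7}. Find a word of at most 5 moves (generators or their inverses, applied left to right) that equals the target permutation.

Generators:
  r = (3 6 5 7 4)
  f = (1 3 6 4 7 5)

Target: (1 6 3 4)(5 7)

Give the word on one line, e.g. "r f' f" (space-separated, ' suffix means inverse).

  after f: (1 3 6 4 7 5)
  after r': (1 4 5)(6 7)
  after f: (1 7 4)(3 6 5)
  after r': (1 5 4)
  after r': (1 6 3 4)(5 7)

f r' f r' r'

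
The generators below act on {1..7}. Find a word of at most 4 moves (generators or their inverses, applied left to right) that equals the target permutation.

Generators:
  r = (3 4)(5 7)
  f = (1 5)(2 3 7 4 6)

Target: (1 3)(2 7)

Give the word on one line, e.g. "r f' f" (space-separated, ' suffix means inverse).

  after f: (1 5)(2 3 7 4 6)
  after r': (1 7 3 5)(2 4 6)
  after f': (1 3)(2 7)

f r' f'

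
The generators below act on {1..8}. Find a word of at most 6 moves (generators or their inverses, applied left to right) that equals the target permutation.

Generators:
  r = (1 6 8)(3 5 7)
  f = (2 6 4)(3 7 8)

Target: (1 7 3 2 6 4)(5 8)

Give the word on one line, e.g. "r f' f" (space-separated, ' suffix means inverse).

  after f': (2 4 6)(3 8 7)
  after r': (1 8 5 3 6 2 4)
  after f: (1 3 4)(5 7 8)
  after f: (1 7 3 2 6 4)(5 8)

f' r' f f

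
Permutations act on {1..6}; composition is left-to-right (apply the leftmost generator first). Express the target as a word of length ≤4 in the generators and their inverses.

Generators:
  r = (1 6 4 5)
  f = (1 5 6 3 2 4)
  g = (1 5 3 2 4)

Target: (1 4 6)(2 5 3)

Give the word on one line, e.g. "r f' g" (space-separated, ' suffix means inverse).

g f g' r

  after g: (1 5 3 2 4)
  after f: (1 6 3 4 5 2)
  after g': (1 6 5 3 2 4)
  after r: (1 4 6)(2 5 3)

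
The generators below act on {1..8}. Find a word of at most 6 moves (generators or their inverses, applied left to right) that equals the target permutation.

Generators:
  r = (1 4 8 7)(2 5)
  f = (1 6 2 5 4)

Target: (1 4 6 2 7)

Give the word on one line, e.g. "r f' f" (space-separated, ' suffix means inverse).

  after r': (1 7 8 4)(2 5)
  after f: (1 7 8)(2 4 6)
  after r: (2 8 4 6 5)
  after r: (1 4 6 2 7)

r' f r r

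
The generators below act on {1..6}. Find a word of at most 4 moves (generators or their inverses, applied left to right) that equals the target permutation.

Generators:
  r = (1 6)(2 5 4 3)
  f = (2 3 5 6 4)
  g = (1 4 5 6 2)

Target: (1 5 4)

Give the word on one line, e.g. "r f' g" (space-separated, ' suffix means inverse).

  after r': (1 6)(2 3 4 5)
  after f: (1 4 6)(2 5 3)
  after r': (1 5 4)

r' f r'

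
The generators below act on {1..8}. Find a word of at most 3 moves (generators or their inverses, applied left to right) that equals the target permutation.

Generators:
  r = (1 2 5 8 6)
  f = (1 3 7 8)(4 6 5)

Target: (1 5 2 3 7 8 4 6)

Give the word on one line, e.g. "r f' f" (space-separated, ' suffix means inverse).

r' f

  after r': (1 6 8 5 2)
  after f: (1 5 2 3 7 8 4 6)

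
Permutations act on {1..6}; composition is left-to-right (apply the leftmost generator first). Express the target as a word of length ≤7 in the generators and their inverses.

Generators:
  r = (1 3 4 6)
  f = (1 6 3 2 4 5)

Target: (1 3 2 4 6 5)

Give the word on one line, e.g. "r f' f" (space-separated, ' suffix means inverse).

  after f': (1 5 4 2 3 6)
  after r: (1 5 6 3)(2 4)
  after r: (1 5)(2 6 4)
  after f: (2 3)(5 6)
  after r: (1 3 2 4 6 5)

f' r r f r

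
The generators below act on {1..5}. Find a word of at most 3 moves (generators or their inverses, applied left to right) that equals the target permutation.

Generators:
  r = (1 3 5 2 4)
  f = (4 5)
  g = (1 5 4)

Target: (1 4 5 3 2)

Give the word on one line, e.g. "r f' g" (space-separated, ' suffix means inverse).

g r r

  after g: (1 5 4)
  after r: (1 2 4 3 5)
  after r: (1 4 5 3 2)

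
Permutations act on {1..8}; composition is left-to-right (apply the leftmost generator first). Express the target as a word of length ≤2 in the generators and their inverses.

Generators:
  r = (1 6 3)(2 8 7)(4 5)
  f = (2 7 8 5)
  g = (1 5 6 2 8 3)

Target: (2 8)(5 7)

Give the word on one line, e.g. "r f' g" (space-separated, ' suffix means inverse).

f f

  after f: (2 7 8 5)
  after f: (2 8)(5 7)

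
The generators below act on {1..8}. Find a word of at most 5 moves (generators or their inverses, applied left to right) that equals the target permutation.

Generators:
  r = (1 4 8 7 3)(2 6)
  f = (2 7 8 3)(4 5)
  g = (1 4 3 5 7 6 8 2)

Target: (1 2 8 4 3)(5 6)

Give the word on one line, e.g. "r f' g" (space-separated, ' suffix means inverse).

r' g' r g' r

  after r': (1 3 7 8 4)(2 6)
  after g': (1 4 2 7 6 8)(3 5)
  after r: (1 8 4 6 7 2 3 5)
  after g': (1 6 5 2 4 7 8)
  after r: (1 2 8 4 3)(5 6)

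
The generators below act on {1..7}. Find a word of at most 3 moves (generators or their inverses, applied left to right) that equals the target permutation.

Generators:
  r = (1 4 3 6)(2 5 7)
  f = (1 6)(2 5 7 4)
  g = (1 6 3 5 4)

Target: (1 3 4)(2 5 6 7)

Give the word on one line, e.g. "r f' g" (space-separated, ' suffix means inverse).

g r' f'

  after g: (1 6 3 5 4)
  after r': (1 3 2 7 5)(4 6)
  after f': (1 3 4)(2 5 6 7)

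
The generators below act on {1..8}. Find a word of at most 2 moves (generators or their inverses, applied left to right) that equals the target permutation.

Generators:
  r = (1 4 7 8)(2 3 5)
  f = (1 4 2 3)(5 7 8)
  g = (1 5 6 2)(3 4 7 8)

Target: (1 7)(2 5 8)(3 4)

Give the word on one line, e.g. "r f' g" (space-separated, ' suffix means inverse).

  after f: (1 4 2 3)(5 7 8)
  after r: (1 7)(2 5 8)(3 4)

f r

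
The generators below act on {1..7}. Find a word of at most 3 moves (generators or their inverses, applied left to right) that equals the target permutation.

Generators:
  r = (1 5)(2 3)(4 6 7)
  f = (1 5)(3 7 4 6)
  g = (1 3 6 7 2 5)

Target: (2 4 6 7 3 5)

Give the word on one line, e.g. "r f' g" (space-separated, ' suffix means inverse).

  after g': (1 5 2 7 6 3)
  after f: (2 4 6 7 3 5)

g' f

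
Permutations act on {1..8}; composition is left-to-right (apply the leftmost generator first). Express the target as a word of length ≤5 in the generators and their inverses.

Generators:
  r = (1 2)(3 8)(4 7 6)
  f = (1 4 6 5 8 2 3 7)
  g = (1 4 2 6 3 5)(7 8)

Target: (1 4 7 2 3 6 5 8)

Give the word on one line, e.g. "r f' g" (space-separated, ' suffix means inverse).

g r' f'

  after g: (1 4 2 6 3 5)(7 8)
  after r': (1 6 8 4)(2 7 3 5)
  after f': (1 4 7 2 3 6 5 8)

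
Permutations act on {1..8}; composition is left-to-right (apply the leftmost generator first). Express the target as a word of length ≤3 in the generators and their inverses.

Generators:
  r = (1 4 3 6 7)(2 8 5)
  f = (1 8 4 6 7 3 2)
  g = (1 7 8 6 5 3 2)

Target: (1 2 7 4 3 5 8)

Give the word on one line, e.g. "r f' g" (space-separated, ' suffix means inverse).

f r'

  after f: (1 8 4 6 7 3 2)
  after r': (1 2 7 4 3 5 8)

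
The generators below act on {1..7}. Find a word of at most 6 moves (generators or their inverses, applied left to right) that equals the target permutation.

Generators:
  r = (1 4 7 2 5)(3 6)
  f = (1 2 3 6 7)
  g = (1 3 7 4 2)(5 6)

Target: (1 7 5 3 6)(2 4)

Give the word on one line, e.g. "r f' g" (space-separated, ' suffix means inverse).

  after f': (1 7 6 3 2)
  after r: (1 2 4 7 3 5)
  after r: (1 5 4 2 7 6 3)
  after g: (1 6 7 5 2 4)
  after f: (1 7 5 3 6)(2 4)

f' r r g f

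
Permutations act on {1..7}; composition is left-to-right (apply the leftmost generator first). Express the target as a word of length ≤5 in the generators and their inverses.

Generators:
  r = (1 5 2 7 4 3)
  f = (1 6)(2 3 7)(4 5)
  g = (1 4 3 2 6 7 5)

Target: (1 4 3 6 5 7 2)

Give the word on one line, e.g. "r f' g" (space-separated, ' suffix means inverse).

  after g': (1 5 7 6 2 3 4)
  after r: (1 2)(4 5)(6 7)
  after g: (1 6 5 3 2 4)
  after g: (1 7 5 2 3 6)
  after r: (1 4 3 6 5 7 2)

g' r g g r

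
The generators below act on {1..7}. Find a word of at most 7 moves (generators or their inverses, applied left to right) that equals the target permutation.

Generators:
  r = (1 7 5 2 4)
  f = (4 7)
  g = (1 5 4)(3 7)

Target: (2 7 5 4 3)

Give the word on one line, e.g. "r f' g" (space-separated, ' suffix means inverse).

r r g f' r'

  after r: (1 7 5 2 4)
  after r: (1 5 4 7 2)
  after g: (1 4 3 7 2 5)
  after f': (1 7 2 5)(3 4)
  after r': (2 7 5 4 3)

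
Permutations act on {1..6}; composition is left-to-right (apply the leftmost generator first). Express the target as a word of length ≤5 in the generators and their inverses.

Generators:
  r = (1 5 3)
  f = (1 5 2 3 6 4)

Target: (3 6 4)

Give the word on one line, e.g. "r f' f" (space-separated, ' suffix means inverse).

  after r: (1 5 3)
  after f': (2 5)(3 4 6)
  after r: (1 5 2 3 4 6)
  after f': (3 6 4)

r f' r f'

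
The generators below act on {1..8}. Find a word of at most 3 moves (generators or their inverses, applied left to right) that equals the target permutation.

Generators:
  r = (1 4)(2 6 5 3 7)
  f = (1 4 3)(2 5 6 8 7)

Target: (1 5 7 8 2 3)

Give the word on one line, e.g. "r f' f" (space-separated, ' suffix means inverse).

f' r'

  after f': (1 3 4)(2 7 8 6 5)
  after r': (1 5 7 8 2 3)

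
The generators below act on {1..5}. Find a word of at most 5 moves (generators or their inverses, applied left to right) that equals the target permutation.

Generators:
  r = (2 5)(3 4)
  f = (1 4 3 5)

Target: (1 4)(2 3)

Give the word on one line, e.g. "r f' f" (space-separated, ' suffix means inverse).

  after r': (2 5)(3 4)
  after f': (1 5 2 3)
  after f': (1 3 5 2 4)
  after r: (1 4)(2 3)

r' f' f' r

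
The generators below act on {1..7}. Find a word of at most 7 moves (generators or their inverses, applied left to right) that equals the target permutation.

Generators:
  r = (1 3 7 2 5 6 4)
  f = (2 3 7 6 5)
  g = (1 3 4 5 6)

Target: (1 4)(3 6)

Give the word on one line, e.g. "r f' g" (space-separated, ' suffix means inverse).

  after r: (1 3 7 2 5 6 4)
  after r: (1 7 5 4 3 2 6)
  after f: (1 6)(2 5 4 7)
  after r': (1 5 6 4 3)
  after g': (1 4)(3 6)

r r f r' g'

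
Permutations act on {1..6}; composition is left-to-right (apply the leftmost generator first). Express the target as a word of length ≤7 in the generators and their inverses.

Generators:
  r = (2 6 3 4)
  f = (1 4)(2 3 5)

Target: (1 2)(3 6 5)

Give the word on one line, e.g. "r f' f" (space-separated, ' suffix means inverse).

f' f' f' r' f'

  after f': (1 4)(2 5 3)
  after f': (2 3 5)
  after f': (1 4)
  after r': (1 3 6 2 4)
  after f': (1 2)(3 6 5)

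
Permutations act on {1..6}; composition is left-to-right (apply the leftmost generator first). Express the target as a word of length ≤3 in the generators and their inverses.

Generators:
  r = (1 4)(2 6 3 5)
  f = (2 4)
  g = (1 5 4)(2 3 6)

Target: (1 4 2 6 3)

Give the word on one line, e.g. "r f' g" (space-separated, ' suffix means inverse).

g' r' g'

  after g': (1 4 5)(2 6 3)
  after r': (3 5 4)
  after g': (1 4 2 6 3)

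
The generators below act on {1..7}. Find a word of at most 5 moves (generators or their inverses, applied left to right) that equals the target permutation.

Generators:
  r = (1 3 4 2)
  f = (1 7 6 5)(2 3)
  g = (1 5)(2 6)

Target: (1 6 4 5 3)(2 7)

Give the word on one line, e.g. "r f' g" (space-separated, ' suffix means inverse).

  after g: (1 5)(2 6)
  after r': (1 5 2 6 4 3)
  after r': (1 5 4)(2 6 3)
  after f': (1 6 2 7)(4 5)
  after r': (1 6 4 5 3)(2 7)

g r' r' f' r'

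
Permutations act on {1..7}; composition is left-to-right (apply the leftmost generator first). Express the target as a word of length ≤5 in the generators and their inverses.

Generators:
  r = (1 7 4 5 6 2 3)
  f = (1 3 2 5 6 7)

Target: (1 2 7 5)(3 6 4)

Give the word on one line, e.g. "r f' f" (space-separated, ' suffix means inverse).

  after f': (1 7 6 5 2 3)
  after r: (1 4 5 3 7 2)
  after f: (1 4 6 7 5 2 3)
  after r: (1 5 3 7 6 4 2)
  after f': (1 2 7 5)(3 6 4)

f' r f r f'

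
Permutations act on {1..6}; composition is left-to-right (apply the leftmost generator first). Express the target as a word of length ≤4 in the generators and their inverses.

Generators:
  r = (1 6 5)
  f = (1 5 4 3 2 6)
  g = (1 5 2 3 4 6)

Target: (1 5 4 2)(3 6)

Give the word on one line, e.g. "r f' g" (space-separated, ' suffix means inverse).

r' r' f f

  after r': (1 5 6)
  after r': (1 6 5)
  after f: (2 6 4 3)
  after f: (1 5 4 2)(3 6)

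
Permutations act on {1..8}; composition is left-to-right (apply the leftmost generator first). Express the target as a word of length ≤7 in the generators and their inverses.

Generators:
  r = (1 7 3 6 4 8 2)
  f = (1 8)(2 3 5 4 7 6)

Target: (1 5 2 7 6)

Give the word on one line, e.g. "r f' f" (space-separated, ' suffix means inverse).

f' r' f' r r

  after f': (1 8)(2 6 7 4 5 3)
  after r': (1 4 5 7 6)(2 3 8)
  after f': (1 5 4 3)(6 8)
  after r: (1 5 8 4 6 2)(3 7)
  after r: (1 5 2 7 6)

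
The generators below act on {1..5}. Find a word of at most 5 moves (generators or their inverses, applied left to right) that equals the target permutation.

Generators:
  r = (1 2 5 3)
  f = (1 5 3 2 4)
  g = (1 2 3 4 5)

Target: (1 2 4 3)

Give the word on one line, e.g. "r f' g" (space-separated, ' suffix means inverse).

f r g' f' g'

  after f: (1 5 3 2 4)
  after r: (1 3 5)(2 4)
  after g': (1 2 3 4)
  after f': (1 3 2 5)
  after g': (1 2 4 3)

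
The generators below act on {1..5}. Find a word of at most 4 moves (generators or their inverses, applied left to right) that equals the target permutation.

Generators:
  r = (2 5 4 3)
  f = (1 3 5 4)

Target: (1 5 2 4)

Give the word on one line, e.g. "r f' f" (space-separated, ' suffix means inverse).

  after f': (1 4 5 3)
  after r: (1 3)(2 5)
  after f: (1 5 2 4)

f' r f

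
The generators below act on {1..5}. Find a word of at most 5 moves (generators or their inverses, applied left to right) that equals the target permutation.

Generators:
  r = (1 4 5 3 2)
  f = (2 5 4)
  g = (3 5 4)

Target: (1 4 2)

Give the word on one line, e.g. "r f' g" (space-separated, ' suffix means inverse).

  after g': (3 4 5)
  after g': (3 5 4)
  after r: (1 4 2)

g' g' r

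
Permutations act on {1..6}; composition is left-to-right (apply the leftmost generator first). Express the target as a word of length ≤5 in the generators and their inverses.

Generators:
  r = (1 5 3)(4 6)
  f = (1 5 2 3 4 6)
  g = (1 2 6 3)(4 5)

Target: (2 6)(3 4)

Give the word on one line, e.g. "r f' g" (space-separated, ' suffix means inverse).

  after r: (1 5 3)(4 6)
  after f: (1 2 3 5 4)
  after g': (2 6)(3 4)

r f g'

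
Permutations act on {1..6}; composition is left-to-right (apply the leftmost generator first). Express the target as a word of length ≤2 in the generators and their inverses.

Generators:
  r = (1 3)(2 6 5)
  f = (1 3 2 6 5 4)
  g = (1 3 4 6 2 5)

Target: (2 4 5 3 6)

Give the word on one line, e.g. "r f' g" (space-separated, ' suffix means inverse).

  after f: (1 3 2 6 5 4)
  after g': (2 4 5 3 6)

f g'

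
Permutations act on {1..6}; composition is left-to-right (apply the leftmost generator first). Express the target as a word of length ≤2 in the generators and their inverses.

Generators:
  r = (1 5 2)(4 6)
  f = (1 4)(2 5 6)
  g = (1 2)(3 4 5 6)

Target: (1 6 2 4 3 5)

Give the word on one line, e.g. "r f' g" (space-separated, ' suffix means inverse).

g' f'

  after g': (1 2)(3 6 5 4)
  after f': (1 6 2 4 3 5)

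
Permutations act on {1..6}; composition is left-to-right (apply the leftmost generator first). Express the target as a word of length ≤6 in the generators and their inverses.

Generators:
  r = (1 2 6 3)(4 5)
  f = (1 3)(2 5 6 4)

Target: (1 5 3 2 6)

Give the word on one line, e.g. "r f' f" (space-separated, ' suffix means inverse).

r' f' r f' r'

  after r': (1 3 6 2)(4 5)
  after f': (2 3 5 6 4)
  after r: (1 2)(3 4 6 5)
  after f': (1 4 5)(2 3 6)
  after r': (1 5 3 2 6)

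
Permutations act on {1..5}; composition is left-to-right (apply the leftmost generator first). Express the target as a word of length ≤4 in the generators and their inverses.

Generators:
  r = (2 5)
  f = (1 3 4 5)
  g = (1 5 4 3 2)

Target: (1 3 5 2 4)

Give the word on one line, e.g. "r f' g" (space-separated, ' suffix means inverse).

g' g' r' r'

  after g': (1 2 3 4 5)
  after g': (1 3 5 2 4)
  after r': (1 3 2 4)
  after r': (1 3 5 2 4)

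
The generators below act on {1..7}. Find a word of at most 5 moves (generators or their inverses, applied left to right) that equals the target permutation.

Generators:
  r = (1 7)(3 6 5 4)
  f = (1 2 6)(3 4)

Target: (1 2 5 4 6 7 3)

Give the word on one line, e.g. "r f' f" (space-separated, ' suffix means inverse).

r f r' f r'

  after r: (1 7)(3 6 5 4)
  after f: (1 7 2 6 5 3)
  after r': (2 3 7)(4 5)
  after f: (1 2 4 5 3 7 6)
  after r': (1 2 5 4 6 7 3)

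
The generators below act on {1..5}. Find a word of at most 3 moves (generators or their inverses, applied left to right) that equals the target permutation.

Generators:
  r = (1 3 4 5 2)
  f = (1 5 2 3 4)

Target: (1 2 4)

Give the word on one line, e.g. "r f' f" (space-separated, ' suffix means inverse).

r f'

  after r: (1 3 4 5 2)
  after f': (1 2 4)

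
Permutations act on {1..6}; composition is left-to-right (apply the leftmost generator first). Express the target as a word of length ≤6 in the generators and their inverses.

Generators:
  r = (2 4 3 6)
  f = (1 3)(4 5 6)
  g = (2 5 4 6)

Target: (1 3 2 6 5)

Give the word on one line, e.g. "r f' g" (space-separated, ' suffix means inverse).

  after r': (2 6 3 4)
  after g: (3 6)(4 5)
  after r: (2 4 5 3)
  after f': (1 3 2 6 5)

r' g r f'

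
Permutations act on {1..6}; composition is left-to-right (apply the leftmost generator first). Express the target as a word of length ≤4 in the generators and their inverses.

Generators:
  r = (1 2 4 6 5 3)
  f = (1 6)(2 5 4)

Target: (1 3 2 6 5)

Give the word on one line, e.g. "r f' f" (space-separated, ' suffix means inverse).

r' f'

  after r': (1 3 5 6 4 2)
  after f': (1 3 2 6 5)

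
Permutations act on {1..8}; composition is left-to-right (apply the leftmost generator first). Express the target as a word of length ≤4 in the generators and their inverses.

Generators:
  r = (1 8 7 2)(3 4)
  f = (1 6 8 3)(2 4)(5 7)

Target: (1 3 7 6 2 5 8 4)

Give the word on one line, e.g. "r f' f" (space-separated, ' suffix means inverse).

r' f' r'

  after r': (1 2 7 8)(3 4)
  after f': (1 4 8 3 2 5 7 6)
  after r': (1 3 7 6 2 5 8 4)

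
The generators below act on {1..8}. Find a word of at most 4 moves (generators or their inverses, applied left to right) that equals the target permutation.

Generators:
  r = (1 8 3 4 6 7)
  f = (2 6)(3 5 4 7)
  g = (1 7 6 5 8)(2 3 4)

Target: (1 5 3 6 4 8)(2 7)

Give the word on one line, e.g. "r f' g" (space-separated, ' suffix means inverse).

  after f': (2 6)(3 7 4 5)
  after g: (1 7 2 5 4 8)(3 6)
  after f': (1 4 8)(2 3)(6 7)
  after f': (1 5 3 6 4 8)(2 7)

f' g f' f'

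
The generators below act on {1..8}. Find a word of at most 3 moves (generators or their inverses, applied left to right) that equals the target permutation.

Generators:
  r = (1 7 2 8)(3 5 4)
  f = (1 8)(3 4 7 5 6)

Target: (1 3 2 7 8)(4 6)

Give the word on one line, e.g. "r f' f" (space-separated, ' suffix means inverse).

r f' r

  after r: (1 7 2 8)(3 5 4)
  after f': (1 4 6 5 3 7 2)
  after r: (1 3 2 7 8)(4 6)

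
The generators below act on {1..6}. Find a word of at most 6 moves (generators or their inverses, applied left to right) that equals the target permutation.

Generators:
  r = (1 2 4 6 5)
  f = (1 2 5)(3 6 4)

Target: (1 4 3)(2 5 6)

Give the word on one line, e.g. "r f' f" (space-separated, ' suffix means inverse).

  after r': (1 5 6 4 2)
  after r': (1 6 2 5 4)
  after f': (1 3 4 5 6)
  after r': (1 3 2)(4 6 5)
  after f': (1 4 3)(2 5 6)

r' r' f' r' f'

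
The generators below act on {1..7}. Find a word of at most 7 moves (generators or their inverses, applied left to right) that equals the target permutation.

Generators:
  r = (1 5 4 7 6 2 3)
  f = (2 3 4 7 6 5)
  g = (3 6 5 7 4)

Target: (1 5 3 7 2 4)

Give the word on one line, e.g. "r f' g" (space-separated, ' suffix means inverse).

r' f r r g

  after r': (1 3 2 6 7 4 5)
  after f: (1 4 2 5)
  after r: (1 7 6 2 4 3)
  after r: (1 6 3 5 4)(2 7)
  after g: (1 5 3 7 2 4)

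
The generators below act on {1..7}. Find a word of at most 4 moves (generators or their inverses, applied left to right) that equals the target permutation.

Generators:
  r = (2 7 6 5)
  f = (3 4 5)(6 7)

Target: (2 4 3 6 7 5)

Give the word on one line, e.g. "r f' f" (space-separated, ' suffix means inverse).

r' f' r'

  after r': (2 5 6 7)
  after f': (2 4 3 5 7)
  after r': (2 4 3 6 7 5)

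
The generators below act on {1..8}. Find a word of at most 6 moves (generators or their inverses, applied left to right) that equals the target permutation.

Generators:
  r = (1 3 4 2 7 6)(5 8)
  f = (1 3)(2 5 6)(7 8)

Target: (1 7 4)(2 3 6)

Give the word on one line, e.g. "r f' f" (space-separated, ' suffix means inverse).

  after r: (1 3 4 2 7 6)(5 8)
  after r: (1 4 7)(2 6 3)
  after r: (1 2)(3 7)(4 6)(5 8)
  after r: (1 7 4)(2 3 6)

r r r r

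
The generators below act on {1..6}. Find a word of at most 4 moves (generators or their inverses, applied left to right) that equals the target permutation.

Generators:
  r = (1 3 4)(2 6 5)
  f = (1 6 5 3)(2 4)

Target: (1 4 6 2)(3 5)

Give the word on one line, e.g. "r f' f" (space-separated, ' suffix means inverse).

r' f' f'

  after r': (1 4 3)(2 5 6)
  after f': (1 2 6 4 5)
  after f': (1 4 6 2)(3 5)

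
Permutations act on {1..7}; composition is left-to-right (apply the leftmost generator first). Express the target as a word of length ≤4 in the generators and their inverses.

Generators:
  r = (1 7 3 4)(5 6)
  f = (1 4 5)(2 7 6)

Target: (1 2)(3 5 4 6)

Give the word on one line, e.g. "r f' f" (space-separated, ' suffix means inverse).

f' r f

  after f': (1 5 4)(2 6 7)
  after r: (1 6 3 4 7 2 5)
  after f: (1 2)(3 5 4 6)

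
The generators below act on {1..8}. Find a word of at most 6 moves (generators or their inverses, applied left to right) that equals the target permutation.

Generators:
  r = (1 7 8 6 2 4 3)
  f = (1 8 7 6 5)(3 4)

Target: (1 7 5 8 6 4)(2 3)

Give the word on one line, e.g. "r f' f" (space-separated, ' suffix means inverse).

  after r: (1 7 8 6 2 4 3)
  after f': (1 8 7)(2 3 5 6)
  after f': (2 4 3 6)(5 7)
  after r: (1 7 5 8 6 4)(2 3)

r f' f' r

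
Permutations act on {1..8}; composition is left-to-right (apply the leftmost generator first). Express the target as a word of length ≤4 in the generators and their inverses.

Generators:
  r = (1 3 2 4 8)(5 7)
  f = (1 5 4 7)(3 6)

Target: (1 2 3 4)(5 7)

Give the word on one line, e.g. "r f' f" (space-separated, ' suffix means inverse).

r f f r

  after r: (1 3 2 4 8)(5 7)
  after f: (1 6 3 2 7 4 8 5)
  after f: (1 3 2)(4 8)
  after r: (1 2 3 4)(5 7)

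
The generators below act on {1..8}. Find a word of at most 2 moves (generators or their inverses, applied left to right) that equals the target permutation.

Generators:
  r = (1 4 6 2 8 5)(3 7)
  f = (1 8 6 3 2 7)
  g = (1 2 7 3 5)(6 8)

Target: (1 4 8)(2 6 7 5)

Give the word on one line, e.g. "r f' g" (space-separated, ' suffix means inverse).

r g

  after r: (1 4 6 2 8 5)(3 7)
  after g: (1 4 8)(2 6 7 5)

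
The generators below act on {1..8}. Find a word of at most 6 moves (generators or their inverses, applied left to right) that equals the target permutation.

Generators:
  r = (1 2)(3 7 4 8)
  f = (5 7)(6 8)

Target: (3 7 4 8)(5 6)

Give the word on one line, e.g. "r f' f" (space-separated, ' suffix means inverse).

  after f': (5 7)(6 8)
  after r: (1 2)(3 7 5 4 8 6)
  after f: (1 2)(3 5 4 6)
  after r: (3 5 8)(4 6 7)
  after f: (3 7 4 8)(5 6)

f' r f r f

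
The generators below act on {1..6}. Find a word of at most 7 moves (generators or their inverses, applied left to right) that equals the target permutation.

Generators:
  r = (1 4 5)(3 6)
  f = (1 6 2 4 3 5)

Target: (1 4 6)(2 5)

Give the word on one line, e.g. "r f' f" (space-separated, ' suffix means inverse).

  after f: (1 6 2 4 3 5)
  after f: (1 2 3)(4 5 6)
  after r': (1 2 6)(3 5)
  after r': (1 2 3 4)(5 6)
  after f: (1 4 6)(2 5)

f f r' r' f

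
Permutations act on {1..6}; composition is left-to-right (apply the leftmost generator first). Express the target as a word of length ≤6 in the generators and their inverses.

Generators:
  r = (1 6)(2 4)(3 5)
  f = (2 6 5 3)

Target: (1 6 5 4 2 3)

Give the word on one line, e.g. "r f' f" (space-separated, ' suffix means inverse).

  after f': (2 3 5 6)
  after r': (1 6 4 2 5)
  after r': (2 3 5 6)
  after f': (2 5)(3 6)
  after r': (1 6 5 4 2 3)

f' r' r' f' r'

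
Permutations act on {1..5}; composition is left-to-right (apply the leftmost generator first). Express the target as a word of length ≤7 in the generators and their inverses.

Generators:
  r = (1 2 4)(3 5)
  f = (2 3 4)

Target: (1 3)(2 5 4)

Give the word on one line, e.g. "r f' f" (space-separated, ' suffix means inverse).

  after r': (1 4 2)(3 5)
  after f': (1 3 5 2)
  after r': (1 5)(2 4)
  after f': (1 5)(2 3)
  after r': (1 3)(2 5 4)

r' f' r' f' r'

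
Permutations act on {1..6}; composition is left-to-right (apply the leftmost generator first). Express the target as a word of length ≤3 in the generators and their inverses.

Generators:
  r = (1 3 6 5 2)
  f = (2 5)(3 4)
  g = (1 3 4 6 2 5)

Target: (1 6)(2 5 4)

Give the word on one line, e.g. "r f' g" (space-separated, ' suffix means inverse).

g r f

  after g: (1 3 4 6 2 5)
  after r: (1 6)(3 4 5)
  after f: (1 6)(2 5 4)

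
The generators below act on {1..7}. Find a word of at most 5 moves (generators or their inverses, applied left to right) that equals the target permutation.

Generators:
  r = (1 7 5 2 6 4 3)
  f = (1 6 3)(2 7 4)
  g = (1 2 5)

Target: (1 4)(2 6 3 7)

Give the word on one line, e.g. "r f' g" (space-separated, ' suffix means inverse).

  after g: (1 2 5)
  after r: (1 6 4 3)(5 7)
  after r: (1 4)(2 6 3 7)

g r r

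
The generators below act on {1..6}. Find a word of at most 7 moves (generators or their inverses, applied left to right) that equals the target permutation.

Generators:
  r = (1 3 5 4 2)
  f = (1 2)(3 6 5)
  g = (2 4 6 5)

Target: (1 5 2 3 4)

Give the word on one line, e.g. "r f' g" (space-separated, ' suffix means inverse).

  after r: (1 3 5 4 2)
  after f': (1 5 4)(3 6)
  after g': (1 6 3 4)(2 5)
  after f': (1 3 4 2 6 5)
  after f': (1 5 2 3 4)

r f' g' f' f'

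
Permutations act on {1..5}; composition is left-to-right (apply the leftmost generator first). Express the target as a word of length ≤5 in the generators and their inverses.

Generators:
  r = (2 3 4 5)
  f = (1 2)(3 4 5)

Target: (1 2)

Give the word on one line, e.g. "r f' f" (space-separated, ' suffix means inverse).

  after f: (1 2)(3 4 5)
  after r': (1 5 2)
  after f': (1 4 3 5)
  after f': (1 3 4 5 2)
  after r': (1 2)

f r' f' f' r'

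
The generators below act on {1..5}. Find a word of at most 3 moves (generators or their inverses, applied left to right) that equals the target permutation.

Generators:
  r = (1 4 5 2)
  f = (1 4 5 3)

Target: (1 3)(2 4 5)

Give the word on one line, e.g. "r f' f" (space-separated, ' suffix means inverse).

  after f': (1 3 5 4)
  after r': (1 3 4 2 5)
  after r': (1 3)(2 4 5)

f' r' r'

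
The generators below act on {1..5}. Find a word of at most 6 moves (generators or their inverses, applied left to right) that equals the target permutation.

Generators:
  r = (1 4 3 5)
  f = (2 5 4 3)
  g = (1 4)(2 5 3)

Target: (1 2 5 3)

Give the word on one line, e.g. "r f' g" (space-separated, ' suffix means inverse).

  after f: (2 5 4 3)
  after f: (2 4)(3 5)
  after r: (1 4 2 3)
  after f: (1 3)(4 5)
  after f: (1 2 5 3)

f f r f f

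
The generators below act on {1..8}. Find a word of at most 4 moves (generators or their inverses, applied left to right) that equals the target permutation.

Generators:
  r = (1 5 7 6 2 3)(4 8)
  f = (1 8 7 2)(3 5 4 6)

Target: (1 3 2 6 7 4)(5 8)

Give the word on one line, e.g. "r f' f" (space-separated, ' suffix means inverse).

r f'

  after r: (1 5 7 6 2 3)(4 8)
  after f': (1 3 2 6 7 4)(5 8)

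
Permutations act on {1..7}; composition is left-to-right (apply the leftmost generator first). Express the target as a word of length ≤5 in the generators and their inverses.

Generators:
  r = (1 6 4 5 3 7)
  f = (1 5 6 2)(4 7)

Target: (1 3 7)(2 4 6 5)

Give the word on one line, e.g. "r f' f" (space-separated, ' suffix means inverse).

  after r: (1 6 4 5 3 7)
  after r: (1 4 3)(5 7 6)
  after f: (1 7 2)(3 5 4)
  after r': (1 3 4 5 6)(2 7)
  after f: (1 3 7)(2 4 6 5)

r r f r' f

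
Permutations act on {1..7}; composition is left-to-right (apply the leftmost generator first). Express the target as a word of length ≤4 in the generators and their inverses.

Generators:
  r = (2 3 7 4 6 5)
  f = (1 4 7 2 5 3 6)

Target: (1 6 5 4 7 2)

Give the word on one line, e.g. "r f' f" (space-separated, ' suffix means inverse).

r r r f'

  after r: (2 3 7 4 6 5)
  after r: (2 7 6)(3 4 5)
  after r: (2 4)(3 6)(5 7)
  after f': (1 6 5 4 7 2)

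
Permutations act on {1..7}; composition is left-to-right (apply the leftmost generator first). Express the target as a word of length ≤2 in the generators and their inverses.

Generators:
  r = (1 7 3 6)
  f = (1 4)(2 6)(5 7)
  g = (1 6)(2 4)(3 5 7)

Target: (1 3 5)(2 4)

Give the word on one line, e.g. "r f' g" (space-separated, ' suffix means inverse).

g r'

  after g: (1 6)(2 4)(3 5 7)
  after r': (1 3 5)(2 4)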